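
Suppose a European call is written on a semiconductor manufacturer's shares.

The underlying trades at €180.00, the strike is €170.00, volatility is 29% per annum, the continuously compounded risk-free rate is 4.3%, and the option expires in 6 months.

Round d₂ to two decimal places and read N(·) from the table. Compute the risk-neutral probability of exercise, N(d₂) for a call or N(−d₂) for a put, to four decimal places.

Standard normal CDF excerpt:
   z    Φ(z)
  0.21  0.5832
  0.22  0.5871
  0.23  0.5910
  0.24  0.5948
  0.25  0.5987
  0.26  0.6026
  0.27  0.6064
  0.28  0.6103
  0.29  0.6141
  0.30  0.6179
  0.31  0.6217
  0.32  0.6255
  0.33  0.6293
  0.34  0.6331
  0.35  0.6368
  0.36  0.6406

0.6103

σ√T = 0.29·√0.5 = 0.2051
d₁ = [ln(180/170) + (0.043 + ½·0.29²)·0.5] / (σ√T) = (0.0572 + 0.0425) / 0.2051 = 0.4861 → 0.49
d₂ = 0.4861 − 0.2051 = 0.2811 → 0.28
Risk-neutral Pr[S_T > K] = N(d₂) = N(0.28) = 0.6103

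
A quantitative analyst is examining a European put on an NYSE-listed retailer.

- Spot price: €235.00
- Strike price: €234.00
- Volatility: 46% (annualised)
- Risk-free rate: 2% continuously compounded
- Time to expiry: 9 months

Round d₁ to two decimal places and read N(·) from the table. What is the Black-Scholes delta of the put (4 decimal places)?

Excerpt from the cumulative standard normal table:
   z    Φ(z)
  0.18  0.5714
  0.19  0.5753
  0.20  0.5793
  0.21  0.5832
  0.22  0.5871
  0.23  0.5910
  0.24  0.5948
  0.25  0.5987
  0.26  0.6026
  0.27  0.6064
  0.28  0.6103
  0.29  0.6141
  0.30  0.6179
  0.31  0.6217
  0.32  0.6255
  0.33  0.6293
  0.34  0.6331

-0.4013

T = 0.75;  σ√T = 0.3984
d₁ = [ln(235/234) + (0.02 + 0.46²/2)·0.75] / 0.3984 = [0.0043 + 0.0943] / 0.3984 = 0.2475 which rounds to 0.25
N(d₁) = N(0.25) = 0.5987
Δ_put = N(d₁) − 1 = 0.5987 − 1 = -0.4013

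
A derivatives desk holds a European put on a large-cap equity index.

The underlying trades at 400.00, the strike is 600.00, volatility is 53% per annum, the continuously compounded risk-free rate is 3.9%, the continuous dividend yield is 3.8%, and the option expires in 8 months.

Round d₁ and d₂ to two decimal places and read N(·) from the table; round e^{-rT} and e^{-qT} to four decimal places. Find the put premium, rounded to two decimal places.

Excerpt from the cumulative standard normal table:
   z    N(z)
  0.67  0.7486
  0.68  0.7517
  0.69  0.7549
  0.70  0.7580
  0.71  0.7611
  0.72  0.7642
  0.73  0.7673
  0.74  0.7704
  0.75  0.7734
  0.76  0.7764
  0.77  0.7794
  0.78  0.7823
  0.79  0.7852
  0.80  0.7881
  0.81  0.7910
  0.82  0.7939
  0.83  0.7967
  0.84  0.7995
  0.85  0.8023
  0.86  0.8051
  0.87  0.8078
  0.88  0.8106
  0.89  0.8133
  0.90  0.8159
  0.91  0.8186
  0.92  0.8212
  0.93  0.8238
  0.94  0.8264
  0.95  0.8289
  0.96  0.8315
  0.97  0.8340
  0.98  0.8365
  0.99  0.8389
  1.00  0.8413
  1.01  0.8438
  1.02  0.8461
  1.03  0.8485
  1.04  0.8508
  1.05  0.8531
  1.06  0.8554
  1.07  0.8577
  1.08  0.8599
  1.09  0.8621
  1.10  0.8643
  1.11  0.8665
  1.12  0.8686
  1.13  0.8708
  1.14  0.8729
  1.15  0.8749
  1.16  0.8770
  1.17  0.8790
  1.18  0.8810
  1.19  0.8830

T = 0.6667;  σ√T = 0.4327
d₁ = [ln(400/600) + (0.039 − 0.038 + 0.53²/2)·0.6667] / 0.4327 = [-0.4055 + 0.0943] / 0.4327 = -0.7191 → -0.72
d₂ = d₁ − σ√T = -0.7191 − 0.4327 = -1.1518 → -1.15
exp(−qT) = exp(−0.038·0.6667) = 0.9750;  exp(−rT) = exp(−0.039·0.6667) = 0.9743
P = 600·0.9743·N(1.15) − 400·0.9750·N(0.72) = 600·0.9743·0.8749 − 400·0.9750·0.7642 = 511.4490 − 298.0380 = 213.4110

213.41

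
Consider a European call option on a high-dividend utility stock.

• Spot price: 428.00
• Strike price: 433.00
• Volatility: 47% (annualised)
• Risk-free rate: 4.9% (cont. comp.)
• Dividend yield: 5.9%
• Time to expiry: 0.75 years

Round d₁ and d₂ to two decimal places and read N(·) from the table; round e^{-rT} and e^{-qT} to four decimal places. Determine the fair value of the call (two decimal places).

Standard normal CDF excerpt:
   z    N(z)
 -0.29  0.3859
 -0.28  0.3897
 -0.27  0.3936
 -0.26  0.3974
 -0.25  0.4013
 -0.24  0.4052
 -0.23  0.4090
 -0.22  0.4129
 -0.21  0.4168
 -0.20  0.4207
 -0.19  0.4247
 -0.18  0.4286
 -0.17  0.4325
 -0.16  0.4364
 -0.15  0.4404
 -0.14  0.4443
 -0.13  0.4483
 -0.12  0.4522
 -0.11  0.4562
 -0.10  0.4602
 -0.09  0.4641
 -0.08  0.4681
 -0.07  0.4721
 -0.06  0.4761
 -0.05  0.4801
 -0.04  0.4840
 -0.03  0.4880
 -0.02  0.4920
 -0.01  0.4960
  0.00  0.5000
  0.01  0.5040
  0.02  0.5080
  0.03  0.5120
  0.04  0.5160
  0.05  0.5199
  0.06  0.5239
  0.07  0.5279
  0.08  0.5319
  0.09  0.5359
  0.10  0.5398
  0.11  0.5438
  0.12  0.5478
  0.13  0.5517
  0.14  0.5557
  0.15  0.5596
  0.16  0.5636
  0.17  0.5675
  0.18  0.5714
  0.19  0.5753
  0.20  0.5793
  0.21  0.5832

63.29

σ√T = 0.47·√0.75 = 0.4070
d₁ = [ln(428/433) + (0.049 − 0.059 + ½·0.47²)·0.75] / (σ√T) = (-0.0116 + 0.0753) / 0.4070 = 0.1566 ⇒ 0.16
d₂ = 0.1566 − 0.4070 = -0.2505 ⇒ -0.25
e^(−qT) = e^(−0.059·0.75) = 0.9567;  e^(−rT) = e^(−0.049·0.75) = 0.9639
N(d₁) = N(0.16) = 0.5636;  N(d₂) = N(-0.25) = 0.4013
C = 428·0.9567·0.5636 − 433·0.9639·0.4013 = 230.7759 − 167.4901 = 63.2859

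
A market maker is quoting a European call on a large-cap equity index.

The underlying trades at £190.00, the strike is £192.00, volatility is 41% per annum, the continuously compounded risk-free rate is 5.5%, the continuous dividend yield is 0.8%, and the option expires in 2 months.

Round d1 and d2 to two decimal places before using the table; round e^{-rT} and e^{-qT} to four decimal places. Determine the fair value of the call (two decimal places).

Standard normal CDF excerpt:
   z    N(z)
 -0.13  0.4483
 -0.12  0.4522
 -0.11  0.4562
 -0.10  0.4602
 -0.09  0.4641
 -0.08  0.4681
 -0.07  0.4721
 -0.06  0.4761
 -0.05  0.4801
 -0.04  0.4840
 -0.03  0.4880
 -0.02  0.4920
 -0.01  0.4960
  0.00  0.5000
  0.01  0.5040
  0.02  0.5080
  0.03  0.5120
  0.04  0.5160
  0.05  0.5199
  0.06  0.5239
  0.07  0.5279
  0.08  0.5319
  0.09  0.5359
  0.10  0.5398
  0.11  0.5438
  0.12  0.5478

σ√T = 0.41 × 0.4082 = 0.1674
d₁ = [ln(190/192) + (0.055 − 0.008 + 0.41²/2)·0.1667] / 0.1674 = [-0.0105 + 0.0218] / 0.1674 = 0.0679 → 0.07
d₂ = d₁ − σ√T = 0.0679 − 0.1674 = -0.0995 → -0.10
e^(−qT) = e^(−0.008·0.1667) = 0.9987;  e^(−rT) = e^(−0.055·0.1667) = 0.9909
C = 190·0.9987·N(0.07) − 192·0.9909·N(-0.10) = 190·0.9987·0.5279 − 192·0.9909·0.4602 = 100.1706 − 87.5543 = 12.6163

£12.62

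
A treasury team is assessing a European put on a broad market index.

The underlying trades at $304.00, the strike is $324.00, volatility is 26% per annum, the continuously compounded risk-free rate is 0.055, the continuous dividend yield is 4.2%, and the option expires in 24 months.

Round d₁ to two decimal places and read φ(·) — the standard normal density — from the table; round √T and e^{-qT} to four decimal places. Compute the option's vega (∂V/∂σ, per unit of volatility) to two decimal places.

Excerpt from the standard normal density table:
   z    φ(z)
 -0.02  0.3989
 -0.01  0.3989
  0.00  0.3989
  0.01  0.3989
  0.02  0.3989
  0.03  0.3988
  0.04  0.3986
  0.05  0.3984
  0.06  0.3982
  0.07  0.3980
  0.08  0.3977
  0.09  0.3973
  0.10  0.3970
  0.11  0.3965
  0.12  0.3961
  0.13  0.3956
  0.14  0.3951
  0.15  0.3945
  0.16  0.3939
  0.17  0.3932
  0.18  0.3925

T = 2;  σ√T = 0.3677
d₁ = [ln(304/324) + (0.055 − 0.042 + 0.26²/2)·2] / 0.3677 = [-0.0637 + 0.0936] / 0.3677 = 0.0813 ⇒ 0.08
√T = √2 = 1.4142
φ(d₁) = φ(0.08) = 0.3977
exp(−qT) = exp(−0.042·2) = 0.9194
vega = S·exp(−qT)·φ(d₁)·√T = 304·0.9194·0.3977·1.4142 = 157.1971

157.20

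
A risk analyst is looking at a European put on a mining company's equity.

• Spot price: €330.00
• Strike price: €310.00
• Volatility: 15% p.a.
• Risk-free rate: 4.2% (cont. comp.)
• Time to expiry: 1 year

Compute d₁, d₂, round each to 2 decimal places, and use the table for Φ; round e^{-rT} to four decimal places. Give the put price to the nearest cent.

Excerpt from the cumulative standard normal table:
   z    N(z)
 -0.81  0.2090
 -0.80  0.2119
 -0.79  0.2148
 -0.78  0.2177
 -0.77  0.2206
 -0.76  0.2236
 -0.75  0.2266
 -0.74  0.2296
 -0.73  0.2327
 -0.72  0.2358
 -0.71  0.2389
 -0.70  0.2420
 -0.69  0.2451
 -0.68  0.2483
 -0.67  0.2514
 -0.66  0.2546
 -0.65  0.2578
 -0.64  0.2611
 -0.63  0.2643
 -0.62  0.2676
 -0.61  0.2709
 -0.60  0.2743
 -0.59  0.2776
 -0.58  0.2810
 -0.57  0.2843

σ√T = 0.15·√1 = 0.1500
ln(S/K) + (r + σ²/2)T = ln(330/310) + (0.042 + 0.15²/2)·1 = 0.0625 + 0.0533 = 0.1158
d₁ = 0.1158 / 0.1500 = 0.7718 ⇒ 0.77
d₂ = d₁ − σ√T = 0.7718 − 0.1500 = 0.6218 ⇒ 0.62
e^(−rT) = e^(−0.042·1) = 0.9589
P = 310·0.9589·N(-0.62) − 330·N(-0.77) = 310·0.9589·0.2676 − 330·0.2206 = 79.5465 − 72.7980 = 6.7485

€6.75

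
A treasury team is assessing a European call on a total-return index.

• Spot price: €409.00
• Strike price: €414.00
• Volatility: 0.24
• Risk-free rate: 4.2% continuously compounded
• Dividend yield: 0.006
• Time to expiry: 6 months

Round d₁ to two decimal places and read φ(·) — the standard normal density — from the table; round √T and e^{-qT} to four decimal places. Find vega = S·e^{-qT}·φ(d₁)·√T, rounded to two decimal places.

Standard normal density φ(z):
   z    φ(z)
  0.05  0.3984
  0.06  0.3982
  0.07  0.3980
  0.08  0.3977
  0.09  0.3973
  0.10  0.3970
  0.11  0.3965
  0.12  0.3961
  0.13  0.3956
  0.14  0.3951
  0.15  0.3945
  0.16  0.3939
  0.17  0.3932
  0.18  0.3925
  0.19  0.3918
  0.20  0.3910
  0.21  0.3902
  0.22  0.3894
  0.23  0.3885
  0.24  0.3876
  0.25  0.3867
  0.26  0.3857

114.21

T = 0.5;  σ√T = 0.1697
d₁ = [ln(409/414) + (0.042 − 0.006 + ½·0.24²)·0.5] / (σ√T) = (-0.0122 + 0.0324) / 0.1697 = 0.1193 ≈ 0.12
√T = √0.5 = 0.7071
φ(d₁) = φ(0.12) = 0.3961
e^(−qT) = e^(−0.006·0.5) = 0.9970
vega = S·e^(−qT)·φ(d₁)·√T = 409·0.9970·0.3961·0.7071 = 114.2100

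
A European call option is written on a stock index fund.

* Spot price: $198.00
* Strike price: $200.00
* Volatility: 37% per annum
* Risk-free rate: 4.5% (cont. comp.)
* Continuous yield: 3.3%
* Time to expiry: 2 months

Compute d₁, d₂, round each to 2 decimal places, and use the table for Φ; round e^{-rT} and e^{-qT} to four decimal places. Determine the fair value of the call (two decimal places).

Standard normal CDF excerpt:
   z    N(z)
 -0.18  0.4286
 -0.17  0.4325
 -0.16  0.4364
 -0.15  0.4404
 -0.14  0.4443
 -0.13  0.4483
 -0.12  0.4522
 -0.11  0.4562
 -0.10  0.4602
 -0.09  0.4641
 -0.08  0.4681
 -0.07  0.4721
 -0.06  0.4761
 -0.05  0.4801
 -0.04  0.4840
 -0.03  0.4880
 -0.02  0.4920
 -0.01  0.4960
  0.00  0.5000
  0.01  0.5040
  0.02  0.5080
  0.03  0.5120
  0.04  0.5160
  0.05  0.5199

σ√T = 0.37 × 0.4082 = 0.1511
ln(S/K) + (r − q + σ²/2)T = ln(198/200) + (0.045 − 0.033 + 0.37²/2)·0.1667 = -0.0101 + 0.0134 = 0.0034
d₁ = 0.0034 / 0.1511 = 0.0222 ⇒ 0.02
d₂ = d₁ − σ√T = 0.0222 − 0.1511 = -0.1288 ⇒ -0.13
e^(−qT) = e^(−0.033·0.1667) = 0.9945;  e^(−rT) = e^(−0.045·0.1667) = 0.9925
C = 198·0.9945·N(0.02) − 200·0.9925·N(-0.13) = 198·0.9945·0.5080 − 200·0.9925·0.4483 = 100.0308 − 88.9875 = 11.0432

$11.04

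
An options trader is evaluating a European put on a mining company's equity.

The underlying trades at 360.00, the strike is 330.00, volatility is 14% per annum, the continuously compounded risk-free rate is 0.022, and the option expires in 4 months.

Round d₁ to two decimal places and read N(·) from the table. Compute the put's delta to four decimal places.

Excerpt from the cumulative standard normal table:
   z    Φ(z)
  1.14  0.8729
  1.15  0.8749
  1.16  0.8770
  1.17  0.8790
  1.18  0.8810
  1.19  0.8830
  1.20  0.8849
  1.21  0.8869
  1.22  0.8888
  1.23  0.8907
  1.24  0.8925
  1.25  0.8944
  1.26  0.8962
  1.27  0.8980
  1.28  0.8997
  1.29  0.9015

T = 0.3333;  σ√T = 0.0808
d₁ = [ln(360/330) + (0.022 + 0.14²/2)·0.3333] / 0.0808 = [0.0870 + 0.0106] / 0.0808 = 1.2076 ≈ 1.21
N(d₁) = N(1.21) = 0.8869
Δ_put = N(d₁) − 1 = 0.8869 − 1 = -0.1131

-0.1131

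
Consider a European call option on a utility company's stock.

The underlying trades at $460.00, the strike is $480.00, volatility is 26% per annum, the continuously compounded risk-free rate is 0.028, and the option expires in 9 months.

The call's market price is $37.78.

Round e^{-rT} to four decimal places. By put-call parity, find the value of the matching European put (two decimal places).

$47.80

e^(−rT) = e^(−0.028·0.75) = 0.9792
Put-call parity: C − P = S − K·e^(−rT) = 460 − 480·0.9792 = 460 − 470.0160 = -10.0160
P = C − (C − P) = 37.78 − (-10.0160) = 47.7960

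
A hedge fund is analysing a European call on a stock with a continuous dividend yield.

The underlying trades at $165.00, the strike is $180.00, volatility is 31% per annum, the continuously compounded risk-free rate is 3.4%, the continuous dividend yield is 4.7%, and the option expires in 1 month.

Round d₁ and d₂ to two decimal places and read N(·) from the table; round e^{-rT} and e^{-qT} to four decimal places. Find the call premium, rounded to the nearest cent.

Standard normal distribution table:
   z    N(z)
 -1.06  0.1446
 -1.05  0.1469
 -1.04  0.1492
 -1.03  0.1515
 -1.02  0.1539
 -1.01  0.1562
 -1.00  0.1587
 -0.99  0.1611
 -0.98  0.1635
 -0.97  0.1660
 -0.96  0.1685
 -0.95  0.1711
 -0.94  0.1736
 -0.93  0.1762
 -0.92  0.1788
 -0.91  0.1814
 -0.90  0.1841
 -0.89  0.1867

σ√T = 0.31·√0.08333 = 0.0895
ln(S/K) + (r − q + σ²/2)T = ln(165/180) + (0.034 − 0.047 + 0.31²/2)·0.08333 = -0.0870 + 0.0029 = -0.0841
d₁ = -0.0841 / 0.0895 = -0.9397 ≈ -0.94
d₂ = d₁ − σ√T = -0.9397 − 0.0895 = -1.0292 ≈ -1.03
e^(−qT) = e^(−0.047·0.08333) = 0.9961;  e^(−rT) = e^(−0.034·0.08333) = 0.9972
C = 165·0.9961·N(-0.94) − 180·0.9972·N(-1.03) = 165·0.9961·0.1736 − 180·0.9972·0.1515 = 28.5323 − 27.1936 = 1.3386

$1.34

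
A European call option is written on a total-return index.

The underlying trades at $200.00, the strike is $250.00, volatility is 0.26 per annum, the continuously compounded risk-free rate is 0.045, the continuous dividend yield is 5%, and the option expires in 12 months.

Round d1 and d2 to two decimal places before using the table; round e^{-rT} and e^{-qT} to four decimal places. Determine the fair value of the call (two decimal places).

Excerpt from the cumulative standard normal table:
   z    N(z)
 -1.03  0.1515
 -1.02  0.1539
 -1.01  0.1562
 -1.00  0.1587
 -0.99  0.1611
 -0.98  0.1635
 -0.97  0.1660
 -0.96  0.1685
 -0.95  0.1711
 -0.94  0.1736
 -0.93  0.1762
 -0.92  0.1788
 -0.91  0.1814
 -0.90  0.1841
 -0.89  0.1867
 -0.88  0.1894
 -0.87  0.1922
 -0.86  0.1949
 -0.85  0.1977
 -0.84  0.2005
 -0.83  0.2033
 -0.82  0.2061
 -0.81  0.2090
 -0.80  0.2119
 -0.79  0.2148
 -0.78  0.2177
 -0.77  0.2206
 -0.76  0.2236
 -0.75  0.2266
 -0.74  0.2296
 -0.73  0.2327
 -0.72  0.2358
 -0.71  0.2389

$5.78

σ√T = 0.26 × 1.0000 = 0.2600
d₁ = [ln(200/250) + (0.045 − 0.05 + 0.26²/2)·1] / 0.2600 = [-0.2231 + 0.0288] / 0.2600 = -0.7475 ≈ -0.75
d₂ = d₁ − σ√T = -0.7475 − 0.2600 = -1.0075 ≈ -1.01
e^(−qT) = e^(−0.05·1) = 0.9512;  e^(−rT) = e^(−0.045·1) = 0.9560
C = 200·0.9512·N(-0.75) − 250·0.9560·N(-1.01) = 200·0.9512·0.2266 − 250·0.9560·0.1562 = 43.1084 − 37.3318 = 5.7766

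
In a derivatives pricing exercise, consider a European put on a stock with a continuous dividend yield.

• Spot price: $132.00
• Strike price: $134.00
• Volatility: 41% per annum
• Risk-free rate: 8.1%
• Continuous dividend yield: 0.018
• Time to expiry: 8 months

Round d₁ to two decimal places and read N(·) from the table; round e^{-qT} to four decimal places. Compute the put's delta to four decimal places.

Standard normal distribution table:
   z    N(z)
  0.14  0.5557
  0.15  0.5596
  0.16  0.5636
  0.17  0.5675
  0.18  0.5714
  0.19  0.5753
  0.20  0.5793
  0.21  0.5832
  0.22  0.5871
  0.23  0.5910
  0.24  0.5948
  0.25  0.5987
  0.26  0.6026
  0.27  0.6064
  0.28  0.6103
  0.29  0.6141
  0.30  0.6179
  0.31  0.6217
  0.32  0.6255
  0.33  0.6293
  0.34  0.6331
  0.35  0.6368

-0.3965

T = 0.6667;  σ√T = 0.3348
d₁ = [ln(132/134) + (0.081 − 0.018 + 0.41²/2)·0.6667] / 0.3348 = [-0.0150 + 0.0980] / 0.3348 = 0.2479 ⇒ 0.25
N(d₁) = N(0.25) = 0.5987
Δ_put = e^(−qT)·(N(d₁) − 1) = 0.9881·(0.5987 − 1) = -0.3965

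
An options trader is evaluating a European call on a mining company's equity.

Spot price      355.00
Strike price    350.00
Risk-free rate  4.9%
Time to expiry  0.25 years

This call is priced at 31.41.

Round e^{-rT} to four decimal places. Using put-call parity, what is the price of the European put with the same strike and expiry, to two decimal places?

22.14

exp(−rT) = exp(−0.049·0.25) = 0.9878
Put-call parity: C − P = S − K·e^(−rT) = 355 − 350·0.9878 = 355 − 345.7300 = 9.2700
P = C − (C − P) = 31.41 − (9.2700) = 22.1400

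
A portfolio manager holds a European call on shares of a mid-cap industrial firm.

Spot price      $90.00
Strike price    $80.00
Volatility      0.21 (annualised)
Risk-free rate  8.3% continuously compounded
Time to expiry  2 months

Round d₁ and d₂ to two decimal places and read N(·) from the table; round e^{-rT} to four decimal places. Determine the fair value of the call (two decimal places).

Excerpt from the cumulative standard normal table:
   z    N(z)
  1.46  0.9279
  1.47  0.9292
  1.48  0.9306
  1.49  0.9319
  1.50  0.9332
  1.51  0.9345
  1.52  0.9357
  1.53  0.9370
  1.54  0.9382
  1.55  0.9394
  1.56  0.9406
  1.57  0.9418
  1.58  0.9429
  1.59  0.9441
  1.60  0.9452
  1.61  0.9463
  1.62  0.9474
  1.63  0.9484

σ√T = 0.21 × 0.4082 = 0.0857
d₁ = [ln(90/80) + (0.083 + 0.21²/2)·0.1667] / 0.0857 = [0.1178 + 0.0175] / 0.0857 = 1.5781 → 1.58
d₂ = d₁ − σ√T = 1.5781 − 0.0857 = 1.4923 → 1.49
e^(−rT) = e^(−0.083·0.1667) = 0.9863
N(d₁) = N(1.58) = 0.9429;  N(d₂) = N(1.49) = 0.9319
C = 90·0.9429 − 80·0.9863·0.9319 = 84.8610 − 73.5306 = 11.3304

$11.33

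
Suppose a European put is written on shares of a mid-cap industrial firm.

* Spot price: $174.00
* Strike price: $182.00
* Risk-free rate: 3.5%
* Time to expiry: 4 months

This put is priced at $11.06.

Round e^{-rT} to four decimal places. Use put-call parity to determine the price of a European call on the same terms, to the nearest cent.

exp(−rT) = exp(−0.035·0.3333) = 0.9884
Put-call parity: C − P = S − K·e^(−rT) = 174 − 182·0.9884 = 174 − 179.8888 = -5.8888
C = P + (C − P) = 11.06 + (-5.8888) = 5.1712

$5.17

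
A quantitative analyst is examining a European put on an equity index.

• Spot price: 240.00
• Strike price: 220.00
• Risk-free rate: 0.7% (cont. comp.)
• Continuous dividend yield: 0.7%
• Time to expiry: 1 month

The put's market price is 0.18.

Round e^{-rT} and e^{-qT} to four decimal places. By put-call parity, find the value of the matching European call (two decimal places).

e^(−qT) = e^(−0.007·0.08333) = 0.9994;  e^(−rT) = e^(−0.007·0.08333) = 0.9994
Put-call parity: C − P = S·e^(−qT) − K·e^(−rT) = 240·0.9994 − 220·0.9994 = 239.8560 − 219.8680 = 19.9880
C = P + (C − P) = 0.18 + (19.9880) = 20.1680

20.17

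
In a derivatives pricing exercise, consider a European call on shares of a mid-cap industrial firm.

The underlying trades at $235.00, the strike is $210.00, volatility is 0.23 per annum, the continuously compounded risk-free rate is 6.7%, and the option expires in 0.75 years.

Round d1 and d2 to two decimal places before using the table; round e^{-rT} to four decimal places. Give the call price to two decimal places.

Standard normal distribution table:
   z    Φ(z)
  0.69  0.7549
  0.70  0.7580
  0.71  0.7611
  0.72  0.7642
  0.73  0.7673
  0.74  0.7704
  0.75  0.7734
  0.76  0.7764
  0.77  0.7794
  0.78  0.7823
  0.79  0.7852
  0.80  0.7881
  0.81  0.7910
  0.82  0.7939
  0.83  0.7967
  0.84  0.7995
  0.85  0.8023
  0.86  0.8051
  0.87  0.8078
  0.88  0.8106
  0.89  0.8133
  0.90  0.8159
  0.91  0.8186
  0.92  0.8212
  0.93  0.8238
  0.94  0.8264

σ√T = 0.23 × 0.8660 = 0.1992
d₁ = [ln(235/210) + (0.067 + 0.23²/2)·0.75] / 0.1992 = [0.1125 + 0.0701] / 0.1992 = 0.9166 ⇒ 0.92
d₂ = d₁ − σ√T = 0.9166 − 0.1992 = 0.7174 ⇒ 0.72
exp(−rT) = exp(−0.067·0.75) = 0.9510
C = 235·N(0.92) − 210·0.9510·N(0.72) = 235·0.8212 − 210·0.9510·0.7642 = 192.9820 − 152.6184 = 40.3636

$40.36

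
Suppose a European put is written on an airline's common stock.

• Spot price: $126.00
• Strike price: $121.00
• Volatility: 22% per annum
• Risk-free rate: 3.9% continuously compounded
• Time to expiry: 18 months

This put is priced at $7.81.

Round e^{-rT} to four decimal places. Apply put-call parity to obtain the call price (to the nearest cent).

$19.68

e^(−rT) = e^(−0.039·1.5) = 0.9432
Put-call parity: C − P = S − K·e^(−rT) = 126 − 121·0.9432 = 126 − 114.1272 = 11.8728
C = P + (C − P) = 7.81 + (11.8728) = 19.6828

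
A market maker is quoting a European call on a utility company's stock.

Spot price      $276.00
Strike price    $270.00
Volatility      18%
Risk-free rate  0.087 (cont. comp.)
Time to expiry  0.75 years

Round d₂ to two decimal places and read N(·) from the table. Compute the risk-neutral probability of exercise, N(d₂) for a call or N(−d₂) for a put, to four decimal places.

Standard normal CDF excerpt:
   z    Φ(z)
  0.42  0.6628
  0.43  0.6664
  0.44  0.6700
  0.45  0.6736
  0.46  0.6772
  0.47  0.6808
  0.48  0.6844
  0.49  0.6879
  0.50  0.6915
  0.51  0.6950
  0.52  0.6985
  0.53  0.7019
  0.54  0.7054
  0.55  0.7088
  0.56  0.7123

0.6844

σ√T = 0.18·√0.75 = 0.1559
d₁ = [ln(276/270) + (0.087 + 0.18²/2)·0.75] / 0.1559 = [0.0220 + 0.0774] / 0.1559 = 0.6375 → 0.64
d₂ = d₁ − σ√T = 0.6375 − 0.1559 = 0.4816 → 0.48
Risk-neutral Pr[S_T > K] = N(d₂) = N(0.48) = 0.6844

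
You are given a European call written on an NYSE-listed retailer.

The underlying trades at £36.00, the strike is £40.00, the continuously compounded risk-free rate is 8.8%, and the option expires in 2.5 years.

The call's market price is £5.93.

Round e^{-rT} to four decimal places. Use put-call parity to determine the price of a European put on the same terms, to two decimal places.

exp(−rT) = exp(−0.088·2.5) = 0.8025
Put-call parity: C − P = S − K·e^(−rT) = 36 − 40·0.8025 = 36 − 32.1000 = 3.9000
P = C − (C − P) = 5.93 − (3.9000) = 2.0300

£2.03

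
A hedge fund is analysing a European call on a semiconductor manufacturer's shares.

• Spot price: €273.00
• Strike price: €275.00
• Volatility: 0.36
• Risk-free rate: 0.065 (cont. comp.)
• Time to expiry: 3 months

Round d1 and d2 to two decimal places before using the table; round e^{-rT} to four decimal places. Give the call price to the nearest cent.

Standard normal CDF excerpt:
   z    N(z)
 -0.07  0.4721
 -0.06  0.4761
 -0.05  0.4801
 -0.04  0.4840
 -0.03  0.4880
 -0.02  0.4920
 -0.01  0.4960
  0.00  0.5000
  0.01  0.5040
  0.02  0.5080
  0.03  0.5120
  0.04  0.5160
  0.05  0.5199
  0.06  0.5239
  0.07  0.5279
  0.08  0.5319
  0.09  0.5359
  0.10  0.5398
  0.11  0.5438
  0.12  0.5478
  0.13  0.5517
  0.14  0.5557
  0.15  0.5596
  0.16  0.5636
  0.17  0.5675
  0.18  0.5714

€20.75

σ√T = 0.36·√0.25 = 0.1800
ln(S/K) + (r + σ²/2)T = ln(273/275) + (0.065 + 0.36²/2)·0.25 = -0.0073 + 0.0324 = 0.0252
d₁ = 0.0252 / 0.1800 = 0.1397 ⇒ 0.14
d₂ = d₁ − σ√T = 0.1397 − 0.1800 = -0.0403 ⇒ -0.04
exp(−rT) = exp(−0.065·0.25) = 0.9839
C = 273·N(0.14) − 275·0.9839·N(-0.04) = 273·0.5557 − 275·0.9839·0.4840 = 151.7061 − 130.9571 = 20.7490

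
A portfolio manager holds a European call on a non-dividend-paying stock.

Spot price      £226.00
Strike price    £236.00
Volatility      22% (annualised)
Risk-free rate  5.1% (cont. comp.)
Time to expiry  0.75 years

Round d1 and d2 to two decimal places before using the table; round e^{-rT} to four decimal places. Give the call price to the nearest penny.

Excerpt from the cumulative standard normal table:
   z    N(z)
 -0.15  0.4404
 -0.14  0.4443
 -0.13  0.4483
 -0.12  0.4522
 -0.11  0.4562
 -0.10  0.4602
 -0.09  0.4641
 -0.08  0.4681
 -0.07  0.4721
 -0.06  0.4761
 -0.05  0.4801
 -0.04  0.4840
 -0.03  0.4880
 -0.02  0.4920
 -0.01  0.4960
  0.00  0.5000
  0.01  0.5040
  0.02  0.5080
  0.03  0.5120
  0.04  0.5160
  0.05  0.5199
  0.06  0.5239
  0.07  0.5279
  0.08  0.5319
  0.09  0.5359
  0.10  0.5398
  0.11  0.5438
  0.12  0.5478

£16.59

σ√T = 0.22 × 0.8660 = 0.1905
d₁ = [ln(226/236) + (0.051 + 0.22²/2)·0.75] / 0.1905 = [-0.0433 + 0.0564] / 0.1905 = 0.0688 which rounds to 0.07
d₂ = d₁ − σ√T = 0.0688 − 0.1905 = -0.1218 which rounds to -0.12
exp(−rT) = exp(−0.051·0.75) = 0.9625
N(d₁) = N(0.07) = 0.5279;  N(d₂) = N(-0.12) = 0.4522
C = 226·0.5279 − 236·0.9625·0.4522 = 119.3054 − 102.7172 = 16.5882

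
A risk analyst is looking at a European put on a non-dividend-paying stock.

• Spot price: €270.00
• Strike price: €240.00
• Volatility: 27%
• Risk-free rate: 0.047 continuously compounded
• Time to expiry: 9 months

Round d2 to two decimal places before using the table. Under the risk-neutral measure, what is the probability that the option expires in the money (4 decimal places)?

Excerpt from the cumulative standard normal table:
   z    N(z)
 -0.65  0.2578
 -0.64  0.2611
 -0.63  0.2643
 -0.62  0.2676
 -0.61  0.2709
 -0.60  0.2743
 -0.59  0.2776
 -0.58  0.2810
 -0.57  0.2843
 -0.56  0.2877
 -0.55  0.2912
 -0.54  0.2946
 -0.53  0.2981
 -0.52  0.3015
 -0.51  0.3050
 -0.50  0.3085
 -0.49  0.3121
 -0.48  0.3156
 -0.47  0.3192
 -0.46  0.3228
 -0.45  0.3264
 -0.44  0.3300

0.2946

σ√T = 0.27 × 0.8660 = 0.2338
d₁ = [ln(270/240) + (0.047 + ½·0.27²)·0.75] / (σ√T) = (0.1178 + 0.0626) / 0.2338 = 0.7714 ≈ 0.77
d₂ = 0.7714 − 0.2338 = 0.5376 ≈ 0.54
Risk-neutral Pr[S_T < K] = N(−d₂) = N(-0.54) = 0.2946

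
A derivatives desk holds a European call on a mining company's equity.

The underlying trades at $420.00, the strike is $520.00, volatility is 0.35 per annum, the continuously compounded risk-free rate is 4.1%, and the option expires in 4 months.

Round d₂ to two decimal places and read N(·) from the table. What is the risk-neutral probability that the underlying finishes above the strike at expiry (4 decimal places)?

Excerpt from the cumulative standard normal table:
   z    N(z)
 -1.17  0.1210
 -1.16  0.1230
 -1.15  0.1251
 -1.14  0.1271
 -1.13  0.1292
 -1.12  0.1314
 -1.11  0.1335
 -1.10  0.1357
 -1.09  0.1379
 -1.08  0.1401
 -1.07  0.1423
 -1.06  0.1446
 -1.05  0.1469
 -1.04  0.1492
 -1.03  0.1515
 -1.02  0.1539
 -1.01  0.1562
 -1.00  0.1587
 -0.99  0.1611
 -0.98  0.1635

0.1379

σ√T = 0.35·√0.3333 = 0.2021
ln(S/K) + (r + σ²/2)T = ln(420/520) + (0.041 + 0.35²/2)·0.3333 = -0.2136 + 0.0341 = -0.1795
d₁ = -0.1795 / 0.2021 = -0.8882 which rounds to -0.89
d₂ = d₁ − σ√T = -0.8882 − 0.2021 = -1.0903 which rounds to -1.09
Pr(exercise) under Q = N(d₂) = 0.1379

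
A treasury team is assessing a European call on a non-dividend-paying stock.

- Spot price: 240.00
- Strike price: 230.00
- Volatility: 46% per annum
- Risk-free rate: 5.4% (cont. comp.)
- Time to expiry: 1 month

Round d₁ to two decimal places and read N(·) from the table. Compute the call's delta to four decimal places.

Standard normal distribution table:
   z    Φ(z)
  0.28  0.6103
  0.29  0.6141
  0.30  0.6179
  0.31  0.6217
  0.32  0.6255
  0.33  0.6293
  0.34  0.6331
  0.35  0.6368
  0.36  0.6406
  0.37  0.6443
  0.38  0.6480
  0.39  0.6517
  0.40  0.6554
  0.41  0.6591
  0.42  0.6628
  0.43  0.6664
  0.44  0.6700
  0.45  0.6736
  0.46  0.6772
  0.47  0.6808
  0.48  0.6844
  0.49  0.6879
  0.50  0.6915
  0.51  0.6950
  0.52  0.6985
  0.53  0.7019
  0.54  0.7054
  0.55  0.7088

σ√T = 0.46 × 0.2887 = 0.1328
d₁ = [ln(240/230) + (0.054 + 0.46²/2)·0.08333] / 0.1328 = [0.0426 + 0.0133] / 0.1328 = 0.4208 ≈ 0.42
N(d₁) = N(0.42) = 0.6628
Δ_call = N(d₁) = 0.6628

0.6628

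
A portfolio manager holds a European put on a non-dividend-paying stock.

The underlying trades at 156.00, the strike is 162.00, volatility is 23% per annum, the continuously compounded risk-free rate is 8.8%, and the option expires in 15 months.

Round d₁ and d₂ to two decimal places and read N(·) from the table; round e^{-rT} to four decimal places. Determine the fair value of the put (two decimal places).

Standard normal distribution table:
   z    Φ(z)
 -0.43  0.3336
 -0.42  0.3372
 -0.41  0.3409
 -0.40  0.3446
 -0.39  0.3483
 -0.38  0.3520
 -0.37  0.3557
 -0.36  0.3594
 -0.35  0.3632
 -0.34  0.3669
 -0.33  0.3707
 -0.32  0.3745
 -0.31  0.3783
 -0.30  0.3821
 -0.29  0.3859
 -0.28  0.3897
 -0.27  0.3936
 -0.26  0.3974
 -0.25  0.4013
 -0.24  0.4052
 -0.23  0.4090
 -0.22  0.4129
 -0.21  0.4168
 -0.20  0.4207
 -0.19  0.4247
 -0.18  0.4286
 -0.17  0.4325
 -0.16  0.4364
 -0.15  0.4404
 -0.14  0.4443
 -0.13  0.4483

10.73

σ√T = 0.23·√1.25 = 0.2571
d₁ = [ln(156/162) + (0.088 + 0.23²/2)·1.25] / 0.2571 = [-0.0377 + 0.1431] / 0.2571 = 0.4096 → 0.41
d₂ = d₁ − σ√T = 0.4096 − 0.2571 = 0.1524 → 0.15
exp(−rT) = exp(−0.088·1.25) = 0.8958
N(−d₂) = N(-0.15) = 0.4404;  N(−d₁) = N(-0.41) = 0.3409
P = 162·0.8958·0.4404 − 156·0.3409 = 63.9107 − 53.1804 = 10.7303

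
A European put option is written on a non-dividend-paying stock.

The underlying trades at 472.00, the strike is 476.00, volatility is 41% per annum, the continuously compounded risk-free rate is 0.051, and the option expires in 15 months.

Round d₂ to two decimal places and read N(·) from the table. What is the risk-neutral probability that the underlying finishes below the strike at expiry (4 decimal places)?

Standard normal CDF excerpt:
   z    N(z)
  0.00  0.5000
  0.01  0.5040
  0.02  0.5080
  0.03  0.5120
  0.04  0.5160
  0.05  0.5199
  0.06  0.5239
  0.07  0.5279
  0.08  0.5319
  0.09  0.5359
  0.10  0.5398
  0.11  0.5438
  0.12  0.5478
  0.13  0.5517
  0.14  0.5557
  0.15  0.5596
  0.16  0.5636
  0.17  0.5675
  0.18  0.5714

T = 1.25;  σ√T = 0.4584
ln(S/K) + (r + σ²/2)T = ln(472/476) + (0.051 + 0.41²/2)·1.25 = -0.0084 + 0.1688 = 0.1604
d₁ = 0.1604 / 0.4584 = 0.3499 ≈ 0.35
d₂ = d₁ − σ√T = 0.3499 − 0.4584 = -0.1085 ≈ -0.11
Pr(exercise) under Q = N(−d₂) = N(0.11) = 0.5438

0.5438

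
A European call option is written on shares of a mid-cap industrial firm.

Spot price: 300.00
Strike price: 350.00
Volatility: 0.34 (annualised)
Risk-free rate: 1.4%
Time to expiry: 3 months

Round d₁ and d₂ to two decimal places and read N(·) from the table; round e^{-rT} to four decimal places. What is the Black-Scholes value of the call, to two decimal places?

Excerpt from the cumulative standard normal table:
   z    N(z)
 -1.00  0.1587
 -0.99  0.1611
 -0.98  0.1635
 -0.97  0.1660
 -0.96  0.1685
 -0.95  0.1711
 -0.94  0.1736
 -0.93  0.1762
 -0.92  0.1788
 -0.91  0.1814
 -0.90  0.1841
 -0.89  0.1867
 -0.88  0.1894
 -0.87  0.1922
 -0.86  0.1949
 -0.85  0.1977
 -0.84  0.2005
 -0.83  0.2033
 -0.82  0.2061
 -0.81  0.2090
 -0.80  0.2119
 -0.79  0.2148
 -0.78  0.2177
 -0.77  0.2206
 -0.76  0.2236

σ√T = 0.34 × 0.5000 = 0.1700
d₁ = [ln(300/350) + (0.014 + 0.34²/2)·0.25] / 0.1700 = [-0.1542 + 0.0180] / 0.1700 = -0.8012 ≈ -0.80
d₂ = d₁ − σ√T = -0.8012 − 0.1700 = -0.9712 ≈ -0.97
exp(−rT) = exp(−0.014·0.25) = 0.9965
N(d₁) = N(-0.80) = 0.2119;  N(d₂) = N(-0.97) = 0.1660
C = 300·0.2119 − 350·0.9965·0.1660 = 63.5700 − 57.8967 = 5.6733

5.67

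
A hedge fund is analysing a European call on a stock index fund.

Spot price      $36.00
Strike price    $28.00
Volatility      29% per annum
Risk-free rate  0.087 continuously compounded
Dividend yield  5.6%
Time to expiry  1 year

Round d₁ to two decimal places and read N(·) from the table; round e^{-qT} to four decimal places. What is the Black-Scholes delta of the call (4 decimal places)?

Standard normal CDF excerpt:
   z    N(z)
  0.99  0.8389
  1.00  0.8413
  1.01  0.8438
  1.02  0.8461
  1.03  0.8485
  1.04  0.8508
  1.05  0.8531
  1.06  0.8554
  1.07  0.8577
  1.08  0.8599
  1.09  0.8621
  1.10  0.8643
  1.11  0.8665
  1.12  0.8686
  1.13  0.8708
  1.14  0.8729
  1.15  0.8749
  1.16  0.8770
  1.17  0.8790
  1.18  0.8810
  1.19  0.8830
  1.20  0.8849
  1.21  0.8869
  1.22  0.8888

σ√T = 0.29 × 1.0000 = 0.2900
d₁ = [ln(36/28) + (0.087 − 0.056 + ½·0.29²)·1] / (σ√T) = (0.2513 + 0.0730) / 0.2900 = 1.1185 which rounds to 1.12
N(d₁) = N(1.12) = 0.8686
Δ_call = exp(−qT)·N(d₁) = 0.9455·0.8686 = 0.8213

0.8213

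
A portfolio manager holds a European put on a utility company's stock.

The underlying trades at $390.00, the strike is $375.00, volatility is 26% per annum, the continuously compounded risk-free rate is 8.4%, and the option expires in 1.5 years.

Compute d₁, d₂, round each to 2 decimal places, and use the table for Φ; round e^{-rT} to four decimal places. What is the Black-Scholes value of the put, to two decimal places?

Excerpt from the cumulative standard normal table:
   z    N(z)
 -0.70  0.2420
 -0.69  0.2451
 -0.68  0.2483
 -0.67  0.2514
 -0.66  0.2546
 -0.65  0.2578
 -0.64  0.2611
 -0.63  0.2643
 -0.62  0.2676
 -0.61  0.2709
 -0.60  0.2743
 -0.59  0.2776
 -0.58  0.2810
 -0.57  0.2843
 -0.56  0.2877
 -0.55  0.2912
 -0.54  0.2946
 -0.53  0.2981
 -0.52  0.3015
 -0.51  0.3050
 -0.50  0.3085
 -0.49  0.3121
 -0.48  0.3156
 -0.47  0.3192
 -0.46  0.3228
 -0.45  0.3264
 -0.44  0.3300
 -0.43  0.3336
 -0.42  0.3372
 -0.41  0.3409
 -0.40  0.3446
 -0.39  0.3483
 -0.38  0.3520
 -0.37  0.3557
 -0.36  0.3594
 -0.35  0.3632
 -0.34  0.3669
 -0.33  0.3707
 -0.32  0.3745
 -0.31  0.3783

σ√T = 0.26 × 1.2247 = 0.3184
ln(S/K) + (r + σ²/2)T = ln(390/375) + (0.084 + 0.26²/2)·1.5 = 0.0392 + 0.1767 = 0.2159
d₁ = 0.2159 / 0.3184 = 0.6781 which rounds to 0.68
d₂ = d₁ − σ√T = 0.6781 − 0.3184 = 0.3596 which rounds to 0.36
exp(−rT) = exp(−0.084·1.5) = 0.8816
P = 375·0.8816·N(-0.36) − 390·N(-0.68) = 375·0.8816·0.3594 − 390·0.2483 = 118.8176 − 96.8370 = 21.9806

$21.98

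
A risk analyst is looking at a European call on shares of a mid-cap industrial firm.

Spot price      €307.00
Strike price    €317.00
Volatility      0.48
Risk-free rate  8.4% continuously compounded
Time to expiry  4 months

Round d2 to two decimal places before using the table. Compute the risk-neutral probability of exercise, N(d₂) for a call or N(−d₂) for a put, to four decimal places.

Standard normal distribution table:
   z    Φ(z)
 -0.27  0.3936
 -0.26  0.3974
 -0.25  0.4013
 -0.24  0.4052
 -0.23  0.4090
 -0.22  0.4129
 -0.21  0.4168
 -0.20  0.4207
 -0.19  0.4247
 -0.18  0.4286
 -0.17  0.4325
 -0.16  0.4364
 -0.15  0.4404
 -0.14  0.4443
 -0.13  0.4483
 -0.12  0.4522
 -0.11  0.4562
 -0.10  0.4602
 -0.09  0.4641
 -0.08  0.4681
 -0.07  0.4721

T = 0.3333;  σ√T = 0.2771
ln(S/K) + (r + σ²/2)T = ln(307/317) + (0.084 + 0.48²/2)·0.3333 = -0.0321 + 0.0664 = 0.0343
d₁ = 0.0343 / 0.2771 = 0.1239 → 0.12
d₂ = d₁ − σ√T = 0.1239 − 0.2771 = -0.1532 → -0.15
Risk-neutral Pr[S_T > K] = N(d₂) = N(-0.15) = 0.4404

0.4404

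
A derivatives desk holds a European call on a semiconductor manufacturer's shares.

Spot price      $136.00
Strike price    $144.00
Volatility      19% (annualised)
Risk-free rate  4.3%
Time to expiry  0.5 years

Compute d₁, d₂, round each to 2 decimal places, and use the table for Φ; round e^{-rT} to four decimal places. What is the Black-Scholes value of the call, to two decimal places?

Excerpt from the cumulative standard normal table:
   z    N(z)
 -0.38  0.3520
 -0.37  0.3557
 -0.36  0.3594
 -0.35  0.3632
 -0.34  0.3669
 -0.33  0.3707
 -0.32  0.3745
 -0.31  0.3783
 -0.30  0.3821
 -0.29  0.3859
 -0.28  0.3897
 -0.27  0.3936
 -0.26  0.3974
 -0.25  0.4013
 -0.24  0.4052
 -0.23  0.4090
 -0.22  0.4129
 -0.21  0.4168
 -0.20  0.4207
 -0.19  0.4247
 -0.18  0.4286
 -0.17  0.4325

T = 0.5;  σ√T = 0.1344
d₁ = [ln(136/144) + (0.043 + 0.19²/2)·0.5] / 0.1344 = [-0.0572 + 0.0305] / 0.1344 = -0.1982 → -0.20
d₂ = d₁ − σ√T = -0.1982 − 0.1344 = -0.3326 → -0.33
exp(−rT) = exp(−0.043·0.5) = 0.9787
N(d₁) = N(-0.20) = 0.4207;  N(d₂) = N(-0.33) = 0.3707
C = 136·0.4207 − 144·0.9787·0.3707 = 57.2152 − 52.2438 = 4.9714

$4.97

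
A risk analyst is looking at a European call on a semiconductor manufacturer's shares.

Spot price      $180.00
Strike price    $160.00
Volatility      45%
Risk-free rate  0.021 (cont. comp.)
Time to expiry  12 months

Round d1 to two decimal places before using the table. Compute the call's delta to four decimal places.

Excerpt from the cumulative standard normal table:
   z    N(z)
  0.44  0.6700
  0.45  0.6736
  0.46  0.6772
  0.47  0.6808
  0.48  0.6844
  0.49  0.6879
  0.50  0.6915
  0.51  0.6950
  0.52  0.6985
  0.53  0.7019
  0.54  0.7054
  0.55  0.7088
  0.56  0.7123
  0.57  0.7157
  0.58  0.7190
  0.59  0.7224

T = 1;  σ√T = 0.4500
ln(S/K) + (r + σ²/2)T = ln(180/160) + (0.021 + 0.45²/2)·1 = 0.1178 + 0.1223 = 0.2400
d₁ = 0.2400 / 0.4500 = 0.5334 ≈ 0.53
N(d₁) = N(0.53) = 0.7019
Δ_call = N(d₁) = 0.7019

0.7019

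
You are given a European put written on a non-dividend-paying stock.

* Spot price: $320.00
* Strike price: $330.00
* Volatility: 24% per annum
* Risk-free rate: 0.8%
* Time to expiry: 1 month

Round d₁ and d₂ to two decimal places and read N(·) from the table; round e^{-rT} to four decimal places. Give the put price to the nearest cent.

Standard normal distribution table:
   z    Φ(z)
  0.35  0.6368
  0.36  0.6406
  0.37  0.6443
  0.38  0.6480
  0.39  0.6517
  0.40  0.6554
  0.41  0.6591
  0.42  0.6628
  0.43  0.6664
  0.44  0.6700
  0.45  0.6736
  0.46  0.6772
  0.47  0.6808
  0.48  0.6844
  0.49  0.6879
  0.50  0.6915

$14.78

σ√T = 0.24 × 0.2887 = 0.0693
d₁ = [ln(320/330) + (0.008 + 0.24²/2)·0.08333] / 0.0693 = [-0.0308 + 0.0031] / 0.0693 = -0.3999 which rounds to -0.40
d₂ = d₁ − σ√T = -0.3999 − 0.0693 = -0.4692 which rounds to -0.47
e^(−rT) = e^(−0.008·0.08333) = 0.9993
P = 330·0.9993·N(0.47) − 320·N(0.40) = 330·0.9993·0.6808 − 320·0.6554 = 224.5067 − 209.7280 = 14.7787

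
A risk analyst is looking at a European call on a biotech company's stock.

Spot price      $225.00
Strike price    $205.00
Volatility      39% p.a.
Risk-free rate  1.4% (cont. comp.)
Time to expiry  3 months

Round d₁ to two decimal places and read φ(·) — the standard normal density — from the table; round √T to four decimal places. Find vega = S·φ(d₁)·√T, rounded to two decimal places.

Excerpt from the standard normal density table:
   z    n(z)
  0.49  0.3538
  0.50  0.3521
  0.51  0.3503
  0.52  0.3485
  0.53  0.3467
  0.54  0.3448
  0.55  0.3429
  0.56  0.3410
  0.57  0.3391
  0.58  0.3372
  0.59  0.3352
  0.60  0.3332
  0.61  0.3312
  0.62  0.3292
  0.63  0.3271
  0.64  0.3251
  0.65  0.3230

σ√T = 0.39·√0.25 = 0.1950
ln(S/K) + (r + σ²/2)T = ln(225/205) + (0.014 + 0.39²/2)·0.25 = 0.0931 + 0.0225 = 0.1156
d₁ = 0.1156 / 0.1950 = 0.5928 → 0.59
√T = √0.25 = 0.5000
φ(d₁) = φ(0.59) = 0.3352
vega = S·φ(d₁)·√T = 225·0.3352·0.5000 = 37.7100
(The put has the same vega.)

37.71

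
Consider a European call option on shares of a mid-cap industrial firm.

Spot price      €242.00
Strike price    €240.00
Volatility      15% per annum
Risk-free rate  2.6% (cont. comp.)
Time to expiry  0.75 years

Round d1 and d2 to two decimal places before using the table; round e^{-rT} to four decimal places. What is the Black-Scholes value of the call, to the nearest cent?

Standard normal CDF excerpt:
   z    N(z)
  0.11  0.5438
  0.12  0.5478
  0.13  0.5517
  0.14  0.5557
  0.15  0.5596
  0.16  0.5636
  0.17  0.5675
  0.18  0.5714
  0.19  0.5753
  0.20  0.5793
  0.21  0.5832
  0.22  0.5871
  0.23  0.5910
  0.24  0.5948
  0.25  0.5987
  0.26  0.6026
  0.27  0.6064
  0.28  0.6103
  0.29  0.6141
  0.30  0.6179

€15.98

T = 0.75;  σ√T = 0.1299
d₁ = [ln(242/240) + (0.026 + 0.15²/2)·0.75] / 0.1299 = [0.0083 + 0.0279] / 0.1299 = 0.2789 which rounds to 0.28
d₂ = d₁ − σ√T = 0.2789 − 0.1299 = 0.1490 which rounds to 0.15
exp(−rT) = exp(−0.026·0.75) = 0.9807
N(d₁) = N(0.28) = 0.6103;  N(d₂) = N(0.15) = 0.5596
C = 242·0.6103 − 240·0.9807·0.5596 = 147.6926 − 131.7119 = 15.9807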